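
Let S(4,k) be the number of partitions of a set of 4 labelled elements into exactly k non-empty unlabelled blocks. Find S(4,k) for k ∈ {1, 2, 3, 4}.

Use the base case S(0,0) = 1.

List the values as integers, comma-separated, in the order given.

@1  (1,1):0·1+1→1
@2  (2,1):1·1+0→1, (2,2):0·2+1→1
@3  (3,1):1·1+0→1, (3,2):1·2+1→3, (3,3):0·3+1→1
@4  (4,1):1·1+0→1, (4,2):3·2+1→7, (4,3):1·3+3→6, (4,4):0·4+1→1
Read S(4,1) = 1, S(4,2) = 7, S(4,3) = 6, S(4,4) = 1.

1, 7, 6, 1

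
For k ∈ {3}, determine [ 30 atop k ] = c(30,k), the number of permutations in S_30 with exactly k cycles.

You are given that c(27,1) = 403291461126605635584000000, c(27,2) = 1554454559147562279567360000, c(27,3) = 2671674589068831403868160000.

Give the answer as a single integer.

62262192842035613491057459200000

row 28: T[28][1]=27·403291461126605635584000000+0=10888869450418352160768000000  T[28][2]=27·1554454559147562279567360000+403291461126605635584000000=42373564558110787183902720000  T[28][3]=27·2671674589068831403868160000+1554454559147562279567360000=73689668464006010184007680000
row 29: T[29][2]=28·42373564558110787183902720000+10888869450418352160768000000=1197348677077520393310044160000  T[29][3]=28·73689668464006010184007680000+42373564558110787183902720000=2105684281550279072336117760000
row 30: T[30][3]=29·2105684281550279072336117760000+1197348677077520393310044160000=62262192842035613491057459200000
Read c(30,3) = 62262192842035613491057459200000.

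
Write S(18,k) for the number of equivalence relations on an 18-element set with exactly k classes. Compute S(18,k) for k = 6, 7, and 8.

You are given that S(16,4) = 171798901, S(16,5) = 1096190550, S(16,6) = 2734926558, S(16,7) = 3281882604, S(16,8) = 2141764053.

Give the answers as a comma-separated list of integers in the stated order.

[17] T[17,5]:5*1096190550+171798901=5652751651 · T[17,6]:6*2734926558+1096190550=17505749898 · T[17,7]:7*3281882604+2734926558=25708104786 · T[17,8]:8*2141764053+3281882604=20415995028
[18] T[18,6]:6*17505749898+5652751651=110687251039 · T[18,7]:7*25708104786+17505749898=197462483400 · T[18,8]:8*20415995028+25708104786=189036065010
Read S(18,6) = 110687251039, S(18,7) = 197462483400, S(18,8) = 189036065010.

110687251039, 197462483400, 189036065010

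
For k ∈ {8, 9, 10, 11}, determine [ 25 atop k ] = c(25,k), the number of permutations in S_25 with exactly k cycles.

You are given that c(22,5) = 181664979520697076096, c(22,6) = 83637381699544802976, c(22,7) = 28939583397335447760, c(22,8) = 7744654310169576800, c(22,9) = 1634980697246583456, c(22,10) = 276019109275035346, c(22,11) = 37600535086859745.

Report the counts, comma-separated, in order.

r23: T_23,6=22×83637381699544802976+181664979520697076096=2021687376910682741568; T_23,7=22×28939583397335447760+83637381699544802976=720308216440924653696; T_23,8=22×7744654310169576800+28939583397335447760=199321978221066137360; T_23,9=22×1634980697246583456+7744654310169576800=43714229649594412832; T_23,10=22×276019109275035346+1634980697246583456=7707401101297361068; T_23,11=22×37600535086859745+276019109275035346=1103230881185949736
r24: T_24,7=23×720308216440924653696+2021687376910682741568=18588776355051949776576; T_24,8=23×199321978221066137360+720308216440924653696=5304713715525445812976; T_24,9=23×43714229649594412832+199321978221066137360=1204749260161737632496; T_24,10=23×7707401101297361068+43714229649594412832=220984454979433717396; T_24,11=23×1103230881185949736+7707401101297361068=33081711368574204996
r25: T_25,8=24×5304713715525445812976+18588776355051949776576=145901905527662649288000; T_25,9=24×1204749260161737632496+5304713715525445812976=34218695959407148992880; T_25,10=24×220984454979433717396+1204749260161737632496=6508376179668146850000; T_25,11=24×33081711368574204996+220984454979433717396=1014945527825214637300
Read c(25,8) = 145901905527662649288000, c(25,9) = 34218695959407148992880, c(25,10) = 6508376179668146850000, c(25,11) = 1014945527825214637300.

145901905527662649288000, 34218695959407148992880, 6508376179668146850000, 1014945527825214637300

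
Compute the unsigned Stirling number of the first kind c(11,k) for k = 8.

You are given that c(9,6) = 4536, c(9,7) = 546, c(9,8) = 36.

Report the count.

i=10: T(10,7)=4536+9·546=9450 | T(10,8)=546+9·36=870
i=11: T(11,8)=9450+10·870=18150
Read c(11,8) = 18150.

18150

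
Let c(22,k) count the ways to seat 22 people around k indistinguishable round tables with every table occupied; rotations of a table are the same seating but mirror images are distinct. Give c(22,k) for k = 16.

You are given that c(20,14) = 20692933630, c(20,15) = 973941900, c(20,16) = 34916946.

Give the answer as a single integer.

[21] T[21,15]:20*973941900+20692933630=40171771630 · T[21,16]:20*34916946+973941900=1672280820
[22] T[22,16]:21*1672280820+40171771630=75289668850
Read c(22,16) = 75289668850.

75289668850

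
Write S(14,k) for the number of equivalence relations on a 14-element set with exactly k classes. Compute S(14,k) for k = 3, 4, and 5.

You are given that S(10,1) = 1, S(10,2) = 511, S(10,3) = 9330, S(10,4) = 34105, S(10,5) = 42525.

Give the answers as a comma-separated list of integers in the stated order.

788970, 10391745, 40075035

row 11: T[11][1]=1·1+0=1  T[11][2]=2·511+1=1023  T[11][3]=3·9330+511=28501  T[11][4]=4·34105+9330=145750  T[11][5]=5·42525+34105=246730
row 12: T[12][1]=1·1+0=1  T[12][2]=2·1023+1=2047  T[12][3]=3·28501+1023=86526  T[12][4]=4·145750+28501=611501  T[12][5]=5·246730+145750=1379400
row 13: T[13][2]=2·2047+1=4095  T[13][3]=3·86526+2047=261625  T[13][4]=4·611501+86526=2532530  T[13][5]=5·1379400+611501=7508501
row 14: T[14][3]=3·261625+4095=788970  T[14][4]=4·2532530+261625=10391745  T[14][5]=5·7508501+2532530=40075035
Read S(14,3) = 788970, S(14,4) = 10391745, S(14,5) = 40075035.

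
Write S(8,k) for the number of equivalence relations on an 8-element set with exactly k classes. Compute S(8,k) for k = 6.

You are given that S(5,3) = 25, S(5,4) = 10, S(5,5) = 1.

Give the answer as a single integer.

r6: T_6,4=4×10+25=65; T_6,5=5×1+10=15; T_6,6=6×0+1=1
r7: T_7,5=5×15+65=140; T_7,6=6×1+15=21
r8: T_8,6=6×21+140=266
Read S(8,6) = 266.

266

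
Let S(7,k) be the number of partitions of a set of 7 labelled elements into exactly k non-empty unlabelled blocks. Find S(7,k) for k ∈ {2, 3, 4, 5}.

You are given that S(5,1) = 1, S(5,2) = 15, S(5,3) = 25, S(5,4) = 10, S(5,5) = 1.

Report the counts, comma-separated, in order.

63, 301, 350, 140

row 6: T[6][1]=1·1+0=1  T[6][2]=2·15+1=31  T[6][3]=3·25+15=90  T[6][4]=4·10+25=65  T[6][5]=5·1+10=15
row 7: T[7][2]=2·31+1=63  T[7][3]=3·90+31=301  T[7][4]=4·65+90=350  T[7][5]=5·15+65=140
Read S(7,2) = 63, S(7,3) = 301, S(7,4) = 350, S(7,5) = 140.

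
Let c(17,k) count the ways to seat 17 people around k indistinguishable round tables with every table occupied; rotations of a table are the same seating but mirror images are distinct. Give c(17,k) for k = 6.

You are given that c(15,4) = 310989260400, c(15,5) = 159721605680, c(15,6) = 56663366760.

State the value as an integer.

[16] T[16,5]:15*159721605680+310989260400=2706813345600 · T[16,6]:15*56663366760+159721605680=1009672107080
[17] T[17,6]:16*1009672107080+2706813345600=18861567058880
Read c(17,6) = 18861567058880.

18861567058880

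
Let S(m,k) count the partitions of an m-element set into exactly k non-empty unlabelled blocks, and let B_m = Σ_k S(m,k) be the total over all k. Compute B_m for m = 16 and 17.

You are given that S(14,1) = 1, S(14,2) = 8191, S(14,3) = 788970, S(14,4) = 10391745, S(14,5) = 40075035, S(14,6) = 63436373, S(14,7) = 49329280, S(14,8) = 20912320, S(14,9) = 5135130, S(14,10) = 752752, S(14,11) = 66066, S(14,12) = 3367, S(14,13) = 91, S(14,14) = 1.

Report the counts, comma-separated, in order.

row 15: T[15][1]=1·1+0=1  T[15][2]=2·8191+1=16383  T[15][3]=3·788970+8191=2375101  T[15][4]=4·10391745+788970=42355950  T[15][5]=5·40075035+10391745=210766920  T[15][6]=6·63436373+40075035=420693273  T[15][7]=7·49329280+63436373=408741333  T[15][8]=8·20912320+49329280=216627840  T[15][9]=9·5135130+20912320=67128490  T[15][10]=10·752752+5135130=12662650  T[15][11]=11·66066+752752=1479478  T[15][12]=12·3367+66066=106470  T[15][13]=13·91+3367=4550  T[15][14]=14·1+91=105  T[15][15]=15·0+1=1
row 16: T[16][1]=1·1+0=1  T[16][2]=2·16383+1=32767  T[16][3]=3·2375101+16383=7141686  T[16][4]=4·42355950+2375101=171798901  T[16][5]=5·210766920+42355950=1096190550  T[16][6]=6·420693273+210766920=2734926558  T[16][7]=7·408741333+420693273=3281882604  T[16][8]=8·216627840+408741333=2141764053  T[16][9]=9·67128490+216627840=820784250  T[16][10]=10·12662650+67128490=193754990  T[16][11]=11·1479478+12662650=28936908  T[16][12]=12·106470+1479478=2757118  T[16][13]=13·4550+106470=165620  T[16][14]=14·105+4550=6020  T[16][15]=15·1+105=120  T[16][16]=16·0+1=1
row 17: T[17][1]=1·1+0=1  T[17][2]=2·32767+1=65535  T[17][3]=3·7141686+32767=21457825  T[17][4]=4·171798901+7141686=694337290  T[17][5]=5·1096190550+171798901=5652751651  T[17][6]=6·2734926558+1096190550=17505749898  T[17][7]=7·3281882604+2734926558=25708104786  T[17][8]=8·2141764053+3281882604=20415995028  T[17][9]=9·820784250+2141764053=9528822303  T[17][10]=10·193754990+820784250=2758334150  T[17][11]=11·28936908+193754990=512060978  T[17][12]=12·2757118+28936908=62022324  T[17][13]=13·165620+2757118=4910178  T[17][14]=14·6020+165620=249900  T[17][15]=15·120+6020=7820  T[17][16]=16·1+120=136  T[17][17]=17·0+1=1
B_16 = ΣS(16,k) = 1+32767+7141686+171798901+1096190550+2734926558+3281882604+2141764053+820784250+193754990+28936908+2757118+165620+6020+120+1 = 10480142147
B_17 = ΣS(17,k) = 1+65535+21457825+694337290+5652751651+17505749898+25708104786+20415995028+9528822303+2758334150+512060978+62022324+4910178+249900+7820+136+1 = 82864869804

10480142147, 82864869804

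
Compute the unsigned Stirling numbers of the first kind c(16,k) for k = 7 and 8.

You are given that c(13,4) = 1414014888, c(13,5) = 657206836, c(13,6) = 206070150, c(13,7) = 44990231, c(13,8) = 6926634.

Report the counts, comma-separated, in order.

272803210680, 54631129553

@14  (14,5):657206836·13+1414014888→9957703756, (14,6):206070150·13+657206836→3336118786, (14,7):44990231·13+206070150→790943153, (14,8):6926634·13+44990231→135036473
@15  (15,6):3336118786·14+9957703756→56663366760, (15,7):790943153·14+3336118786→14409322928, (15,8):135036473·14+790943153→2681453775
@16  (16,7):14409322928·15+56663366760→272803210680, (16,8):2681453775·15+14409322928→54631129553
Read c(16,7) = 272803210680, c(16,8) = 54631129553.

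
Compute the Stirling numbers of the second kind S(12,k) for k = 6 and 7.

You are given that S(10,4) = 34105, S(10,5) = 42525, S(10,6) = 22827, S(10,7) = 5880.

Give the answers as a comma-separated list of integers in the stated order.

1323652, 627396

[11] T[11,5]:5*42525+34105=246730 · T[11,6]:6*22827+42525=179487 · T[11,7]:7*5880+22827=63987
[12] T[12,6]:6*179487+246730=1323652 · T[12,7]:7*63987+179487=627396
Read S(12,6) = 1323652, S(12,7) = 627396.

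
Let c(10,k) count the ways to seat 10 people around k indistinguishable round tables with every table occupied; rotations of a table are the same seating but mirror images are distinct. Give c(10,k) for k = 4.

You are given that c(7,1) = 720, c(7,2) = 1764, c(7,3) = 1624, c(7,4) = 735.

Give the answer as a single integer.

[8] T[8,2]:7*1764+720=13068 · T[8,3]:7*1624+1764=13132 · T[8,4]:7*735+1624=6769
[9] T[9,3]:8*13132+13068=118124 · T[9,4]:8*6769+13132=67284
[10] T[10,4]:9*67284+118124=723680
Read c(10,4) = 723680.

723680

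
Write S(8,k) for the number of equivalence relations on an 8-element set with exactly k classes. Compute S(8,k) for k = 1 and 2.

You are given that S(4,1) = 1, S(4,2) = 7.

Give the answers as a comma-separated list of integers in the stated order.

i=5: T(5,1)=0+1·1=1 | T(5,2)=1+2·7=15
i=6: T(6,1)=0+1·1=1 | T(6,2)=1+2·15=31
i=7: T(7,1)=0+1·1=1 | T(7,2)=1+2·31=63
i=8: T(8,1)=0+1·1=1 | T(8,2)=1+2·63=127
Read S(8,1) = 1, S(8,2) = 127.

1, 127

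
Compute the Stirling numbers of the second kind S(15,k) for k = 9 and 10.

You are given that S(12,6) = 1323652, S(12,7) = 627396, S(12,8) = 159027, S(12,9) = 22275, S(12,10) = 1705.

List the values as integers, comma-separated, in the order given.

67128490, 12662650

i=13: T(13,7)=1323652+7·627396=5715424 | T(13,8)=627396+8·159027=1899612 | T(13,9)=159027+9·22275=359502 | T(13,10)=22275+10·1705=39325
i=14: T(14,8)=5715424+8·1899612=20912320 | T(14,9)=1899612+9·359502=5135130 | T(14,10)=359502+10·39325=752752
i=15: T(15,9)=20912320+9·5135130=67128490 | T(15,10)=5135130+10·752752=12662650
Read S(15,9) = 67128490, S(15,10) = 12662650.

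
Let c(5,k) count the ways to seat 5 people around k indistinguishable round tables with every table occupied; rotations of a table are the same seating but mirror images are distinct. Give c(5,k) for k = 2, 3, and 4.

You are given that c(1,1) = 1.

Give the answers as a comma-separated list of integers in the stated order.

50, 35, 10

i=2: T(2,1)=0+1·1=1 | T(2,2)=1+1·0=1
i=3: T(3,1)=0+2·1=2 | T(3,2)=1+2·1=3 | T(3,3)=1+2·0=1
i=4: T(4,1)=0+3·2=6 | T(4,2)=2+3·3=11 | T(4,3)=3+3·1=6 | T(4,4)=1+3·0=1
i=5: T(5,2)=6+4·11=50 | T(5,3)=11+4·6=35 | T(5,4)=6+4·1=10
Read c(5,2) = 50, c(5,3) = 35, c(5,4) = 10.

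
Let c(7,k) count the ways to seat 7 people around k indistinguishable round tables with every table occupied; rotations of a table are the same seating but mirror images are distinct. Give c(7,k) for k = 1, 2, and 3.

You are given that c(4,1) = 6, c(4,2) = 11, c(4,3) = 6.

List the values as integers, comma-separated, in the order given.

@5  (5,1):6·4+0→24, (5,2):11·4+6→50, (5,3):6·4+11→35
@6  (6,1):24·5+0→120, (6,2):50·5+24→274, (6,3):35·5+50→225
@7  (7,1):120·6+0→720, (7,2):274·6+120→1764, (7,3):225·6+274→1624
Read c(7,1) = 720, c(7,2) = 1764, c(7,3) = 1624.

720, 1764, 1624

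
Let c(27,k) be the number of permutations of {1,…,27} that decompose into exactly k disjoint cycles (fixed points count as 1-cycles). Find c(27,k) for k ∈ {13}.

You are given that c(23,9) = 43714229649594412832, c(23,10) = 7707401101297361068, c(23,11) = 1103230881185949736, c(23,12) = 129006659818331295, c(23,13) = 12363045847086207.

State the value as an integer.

16778377273555183648050

[24] T[24,10]:23*7707401101297361068+43714229649594412832=220984454979433717396 · T[24,11]:23*1103230881185949736+7707401101297361068=33081711368574204996 · T[24,12]:23*129006659818331295+1103230881185949736=4070384057007569521 · T[24,13]:23*12363045847086207+129006659818331295=413356714301314056
[25] T[25,11]:24*33081711368574204996+220984454979433717396=1014945527825214637300 · T[25,12]:24*4070384057007569521+33081711368574204996=130770928736755873500 · T[25,13]:24*413356714301314056+4070384057007569521=13990945200239106865
[26] T[26,12]:25*130770928736755873500+1014945527825214637300=4284218746244111474800 · T[26,13]:25*13990945200239106865+130770928736755873500=480544558742733545125
[27] T[27,13]:26*480544558742733545125+4284218746244111474800=16778377273555183648050
Read c(27,13) = 16778377273555183648050.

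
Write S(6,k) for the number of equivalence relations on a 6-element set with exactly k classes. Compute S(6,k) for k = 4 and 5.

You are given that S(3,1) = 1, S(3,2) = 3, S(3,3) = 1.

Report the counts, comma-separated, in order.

r4: T_4,2=2×3+1=7; T_4,3=3×1+3=6; T_4,4=4×0+1=1
r5: T_5,3=3×6+7=25; T_5,4=4×1+6=10; T_5,5=5×0+1=1
r6: T_6,4=4×10+25=65; T_6,5=5×1+10=15
Read S(6,4) = 65, S(6,5) = 15.

65, 15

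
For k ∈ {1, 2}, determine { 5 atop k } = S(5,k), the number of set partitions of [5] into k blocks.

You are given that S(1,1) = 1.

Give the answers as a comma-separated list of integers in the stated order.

[2] T[2,1]:1*1+0=1 · T[2,2]:2*0+1=1
[3] T[3,1]:1*1+0=1 · T[3,2]:2*1+1=3
[4] T[4,1]:1*1+0=1 · T[4,2]:2*3+1=7
[5] T[5,1]:1*1+0=1 · T[5,2]:2*7+1=15
Read S(5,1) = 1, S(5,2) = 15.

1, 15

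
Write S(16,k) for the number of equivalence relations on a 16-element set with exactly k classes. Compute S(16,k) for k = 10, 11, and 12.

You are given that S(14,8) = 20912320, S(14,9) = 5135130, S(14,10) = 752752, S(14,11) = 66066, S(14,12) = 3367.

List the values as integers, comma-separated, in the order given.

row 15: T[15][9]=9·5135130+20912320=67128490  T[15][10]=10·752752+5135130=12662650  T[15][11]=11·66066+752752=1479478  T[15][12]=12·3367+66066=106470
row 16: T[16][10]=10·12662650+67128490=193754990  T[16][11]=11·1479478+12662650=28936908  T[16][12]=12·106470+1479478=2757118
Read S(16,10) = 193754990, S(16,11) = 28936908, S(16,12) = 2757118.

193754990, 28936908, 2757118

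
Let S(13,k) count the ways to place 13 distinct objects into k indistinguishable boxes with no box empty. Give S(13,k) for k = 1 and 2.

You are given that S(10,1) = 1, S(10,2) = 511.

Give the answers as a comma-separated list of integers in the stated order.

1, 4095

row 11: T[11][1]=1·1+0=1  T[11][2]=2·511+1=1023
row 12: T[12][1]=1·1+0=1  T[12][2]=2·1023+1=2047
row 13: T[13][1]=1·1+0=1  T[13][2]=2·2047+1=4095
Read S(13,1) = 1, S(13,2) = 4095.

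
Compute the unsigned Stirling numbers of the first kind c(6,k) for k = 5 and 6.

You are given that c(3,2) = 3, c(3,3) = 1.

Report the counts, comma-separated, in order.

15, 1

@4  (4,3):1·3+3→6, (4,4):0·3+1→1
@5  (5,4):1·4+6→10, (5,5):0·4+1→1
@6  (6,5):1·5+10→15, (6,6):0·5+1→1
Read c(6,5) = 15, c(6,6) = 1.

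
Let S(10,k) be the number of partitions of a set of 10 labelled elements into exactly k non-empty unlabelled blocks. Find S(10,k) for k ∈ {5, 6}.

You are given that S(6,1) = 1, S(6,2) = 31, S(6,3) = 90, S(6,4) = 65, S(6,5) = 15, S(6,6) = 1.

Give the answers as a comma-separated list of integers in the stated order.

i=7: T(7,2)=1+2·31=63 | T(7,3)=31+3·90=301 | T(7,4)=90+4·65=350 | T(7,5)=65+5·15=140 | T(7,6)=15+6·1=21
i=8: T(8,3)=63+3·301=966 | T(8,4)=301+4·350=1701 | T(8,5)=350+5·140=1050 | T(8,6)=140+6·21=266
i=9: T(9,4)=966+4·1701=7770 | T(9,5)=1701+5·1050=6951 | T(9,6)=1050+6·266=2646
i=10: T(10,5)=7770+5·6951=42525 | T(10,6)=6951+6·2646=22827
Read S(10,5) = 42525, S(10,6) = 22827.

42525, 22827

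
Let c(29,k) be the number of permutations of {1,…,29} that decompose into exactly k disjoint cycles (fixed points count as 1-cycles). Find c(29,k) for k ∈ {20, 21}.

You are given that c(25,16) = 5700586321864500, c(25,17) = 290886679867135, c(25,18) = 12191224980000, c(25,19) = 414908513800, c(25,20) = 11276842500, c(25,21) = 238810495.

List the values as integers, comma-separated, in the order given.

124243455209483610, 4285624815406935

r26: T_26,17=25×290886679867135+5700586321864500=12972753318542875; T_26,18=25×12191224980000+290886679867135=595667304367135; T_26,19=25×414908513800+12191224980000=22563937825000; T_26,20=25×11276842500+414908513800=696829576300; T_26,21=25×238810495+11276842500=17247104875
r27: T_27,18=26×595667304367135+12972753318542875=28460103232088385; T_27,19=26×22563937825000+595667304367135=1182329687817135; T_27,20=26×696829576300+22563937825000=40681506808800; T_27,21=26×17247104875+696829576300=1145254303050
r28: T_28,19=27×1182329687817135+28460103232088385=60383004803151030; T_28,20=27×40681506808800+1182329687817135=2280730371654735; T_28,21=27×1145254303050+40681506808800=71603372991150
r29: T_29,20=28×2280730371654735+60383004803151030=124243455209483610; T_29,21=28×71603372991150+2280730371654735=4285624815406935
Read c(29,20) = 124243455209483610, c(29,21) = 4285624815406935.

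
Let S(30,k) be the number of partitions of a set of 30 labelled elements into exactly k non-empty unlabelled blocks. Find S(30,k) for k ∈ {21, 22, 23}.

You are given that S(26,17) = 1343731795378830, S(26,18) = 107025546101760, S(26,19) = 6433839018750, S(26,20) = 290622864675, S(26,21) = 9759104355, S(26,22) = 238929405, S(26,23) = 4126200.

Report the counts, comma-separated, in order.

37058299246258290, 1848018090851790, 71823880393200

@27  (27,18):107025546101760·18+1343731795378830→3270191625210510, (27,19):6433839018750·19+107025546101760→229268487458010, (27,20):290622864675·20+6433839018750→12246296312250, (27,21):9759104355·21+290622864675→495564056130, (27,22):238929405·22+9759104355→15015551265, (27,23):4126200·23+238929405→333832005
@28  (28,19):229268487458010·19+3270191625210510→7626292886912700, (28,20):12246296312250·20+229268487458010→474194413703010, (28,21):495564056130·21+12246296312250→22653141490980, (28,22):15015551265·22+495564056130→825906183960, (28,23):333832005·23+15015551265→22693687380
@29  (29,20):474194413703010·20+7626292886912700→17110181160972900, (29,21):22653141490980·21+474194413703010→949910385013590, (29,22):825906183960·22+22653141490980→40823077538100, (29,23):22693687380·23+825906183960→1347860993700
@30  (30,21):949910385013590·21+17110181160972900→37058299246258290, (30,22):40823077538100·22+949910385013590→1848018090851790, (30,23):1347860993700·23+40823077538100→71823880393200
Read S(30,21) = 37058299246258290, S(30,22) = 1848018090851790, S(30,23) = 71823880393200.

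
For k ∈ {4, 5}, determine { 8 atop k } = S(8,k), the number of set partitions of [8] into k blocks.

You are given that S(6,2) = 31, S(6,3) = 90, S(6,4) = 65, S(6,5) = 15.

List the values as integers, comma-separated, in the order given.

1701, 1050

row 7: T[7][3]=3·90+31=301  T[7][4]=4·65+90=350  T[7][5]=5·15+65=140
row 8: T[8][4]=4·350+301=1701  T[8][5]=5·140+350=1050
Read S(8,4) = 1701, S(8,5) = 1050.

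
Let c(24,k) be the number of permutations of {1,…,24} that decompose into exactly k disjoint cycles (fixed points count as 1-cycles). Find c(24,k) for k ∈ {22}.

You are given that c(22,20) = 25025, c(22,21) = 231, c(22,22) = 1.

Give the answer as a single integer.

35926

[23] T[23,21]:22*231+25025=30107 · T[23,22]:22*1+231=253
[24] T[24,22]:23*253+30107=35926
Read c(24,22) = 35926.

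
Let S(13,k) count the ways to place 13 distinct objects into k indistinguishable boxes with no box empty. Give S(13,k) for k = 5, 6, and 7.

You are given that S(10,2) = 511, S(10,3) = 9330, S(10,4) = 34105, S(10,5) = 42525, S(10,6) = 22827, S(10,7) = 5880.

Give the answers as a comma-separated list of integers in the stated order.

7508501, 9321312, 5715424

row 11: T[11][3]=3·9330+511=28501  T[11][4]=4·34105+9330=145750  T[11][5]=5·42525+34105=246730  T[11][6]=6·22827+42525=179487  T[11][7]=7·5880+22827=63987
row 12: T[12][4]=4·145750+28501=611501  T[12][5]=5·246730+145750=1379400  T[12][6]=6·179487+246730=1323652  T[12][7]=7·63987+179487=627396
row 13: T[13][5]=5·1379400+611501=7508501  T[13][6]=6·1323652+1379400=9321312  T[13][7]=7·627396+1323652=5715424
Read S(13,5) = 7508501, S(13,6) = 9321312, S(13,7) = 5715424.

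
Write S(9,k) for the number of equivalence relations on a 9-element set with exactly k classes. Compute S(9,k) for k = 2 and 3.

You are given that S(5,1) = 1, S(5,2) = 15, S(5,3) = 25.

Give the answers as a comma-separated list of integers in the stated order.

255, 3025

row 6: T[6][1]=1·1+0=1  T[6][2]=2·15+1=31  T[6][3]=3·25+15=90
row 7: T[7][1]=1·1+0=1  T[7][2]=2·31+1=63  T[7][3]=3·90+31=301
row 8: T[8][1]=1·1+0=1  T[8][2]=2·63+1=127  T[8][3]=3·301+63=966
row 9: T[9][2]=2·127+1=255  T[9][3]=3·966+127=3025
Read S(9,2) = 255, S(9,3) = 3025.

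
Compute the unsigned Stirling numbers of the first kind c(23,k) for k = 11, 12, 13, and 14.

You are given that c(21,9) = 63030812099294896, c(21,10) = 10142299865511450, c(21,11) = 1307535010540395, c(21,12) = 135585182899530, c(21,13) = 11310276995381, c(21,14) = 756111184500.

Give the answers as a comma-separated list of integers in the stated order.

[22] T[22,10]:21*10142299865511450+63030812099294896=276019109275035346 · T[22,11]:21*1307535010540395+10142299865511450=37600535086859745 · T[22,12]:21*135585182899530+1307535010540395=4154823851430525 · T[22,13]:21*11310276995381+135585182899530=373100999802531 · T[22,14]:21*756111184500+11310276995381=27188611869881
[23] T[23,11]:22*37600535086859745+276019109275035346=1103230881185949736 · T[23,12]:22*4154823851430525+37600535086859745=129006659818331295 · T[23,13]:22*373100999802531+4154823851430525=12363045847086207 · T[23,14]:22*27188611869881+373100999802531=971250460939913
Read c(23,11) = 1103230881185949736, c(23,12) = 129006659818331295, c(23,13) = 12363045847086207, c(23,14) = 971250460939913.

1103230881185949736, 129006659818331295, 12363045847086207, 971250460939913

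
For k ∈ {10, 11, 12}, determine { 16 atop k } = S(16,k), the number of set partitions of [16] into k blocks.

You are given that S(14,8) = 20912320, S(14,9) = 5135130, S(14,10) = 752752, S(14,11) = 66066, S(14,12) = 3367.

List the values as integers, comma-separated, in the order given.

@15  (15,9):5135130·9+20912320→67128490, (15,10):752752·10+5135130→12662650, (15,11):66066·11+752752→1479478, (15,12):3367·12+66066→106470
@16  (16,10):12662650·10+67128490→193754990, (16,11):1479478·11+12662650→28936908, (16,12):106470·12+1479478→2757118
Read S(16,10) = 193754990, S(16,11) = 28936908, S(16,12) = 2757118.

193754990, 28936908, 2757118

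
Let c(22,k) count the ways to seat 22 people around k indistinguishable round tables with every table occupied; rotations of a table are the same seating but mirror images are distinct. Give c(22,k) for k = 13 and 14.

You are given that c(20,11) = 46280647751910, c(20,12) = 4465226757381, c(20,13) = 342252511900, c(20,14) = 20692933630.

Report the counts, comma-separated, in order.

i=21: T(21,12)=46280647751910+20·4465226757381=135585182899530 | T(21,13)=4465226757381+20·342252511900=11310276995381 | T(21,14)=342252511900+20·20692933630=756111184500
i=22: T(22,13)=135585182899530+21·11310276995381=373100999802531 | T(22,14)=11310276995381+21·756111184500=27188611869881
Read c(22,13) = 373100999802531, c(22,14) = 27188611869881.

373100999802531, 27188611869881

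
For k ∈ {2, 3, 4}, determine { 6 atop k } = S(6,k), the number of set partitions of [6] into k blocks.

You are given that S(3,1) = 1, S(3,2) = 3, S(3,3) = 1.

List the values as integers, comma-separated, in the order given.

31, 90, 65

[4] T[4,1]:1*1+0=1 · T[4,2]:2*3+1=7 · T[4,3]:3*1+3=6 · T[4,4]:4*0+1=1
[5] T[5,1]:1*1+0=1 · T[5,2]:2*7+1=15 · T[5,3]:3*6+7=25 · T[5,4]:4*1+6=10
[6] T[6,2]:2*15+1=31 · T[6,3]:3*25+15=90 · T[6,4]:4*10+25=65
Read S(6,2) = 31, S(6,3) = 90, S(6,4) = 65.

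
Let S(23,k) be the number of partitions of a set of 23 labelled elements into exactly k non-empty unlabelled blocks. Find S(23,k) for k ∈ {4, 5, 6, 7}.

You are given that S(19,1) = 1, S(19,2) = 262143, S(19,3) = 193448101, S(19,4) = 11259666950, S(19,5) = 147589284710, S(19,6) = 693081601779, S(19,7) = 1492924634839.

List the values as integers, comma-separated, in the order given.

[20] T[20,1]:1*1+0=1 · T[20,2]:2*262143+1=524287 · T[20,3]:3*193448101+262143=580606446 · T[20,4]:4*11259666950+193448101=45232115901 · T[20,5]:5*147589284710+11259666950=749206090500 · T[20,6]:6*693081601779+147589284710=4306078895384 · T[20,7]:7*1492924634839+693081601779=11143554045652
[21] T[21,2]:2*524287+1=1048575 · T[21,3]:3*580606446+524287=1742343625 · T[21,4]:4*45232115901+580606446=181509070050 · T[21,5]:5*749206090500+45232115901=3791262568401 · T[21,6]:6*4306078895384+749206090500=26585679462804 · T[21,7]:7*11143554045652+4306078895384=82310957214948
[22] T[22,3]:3*1742343625+1048575=5228079450 · T[22,4]:4*181509070050+1742343625=727778623825 · T[22,5]:5*3791262568401+181509070050=19137821912055 · T[22,6]:6*26585679462804+3791262568401=163305339345225 · T[22,7]:7*82310957214948+26585679462804=602762379967440
[23] T[23,4]:4*727778623825+5228079450=2916342574750 · T[23,5]:5*19137821912055+727778623825=96416888184100 · T[23,6]:6*163305339345225+19137821912055=998969857983405 · T[23,7]:7*602762379967440+163305339345225=4382641999117305
Read S(23,4) = 2916342574750, S(23,5) = 96416888184100, S(23,6) = 998969857983405, S(23,7) = 4382641999117305.

2916342574750, 96416888184100, 998969857983405, 4382641999117305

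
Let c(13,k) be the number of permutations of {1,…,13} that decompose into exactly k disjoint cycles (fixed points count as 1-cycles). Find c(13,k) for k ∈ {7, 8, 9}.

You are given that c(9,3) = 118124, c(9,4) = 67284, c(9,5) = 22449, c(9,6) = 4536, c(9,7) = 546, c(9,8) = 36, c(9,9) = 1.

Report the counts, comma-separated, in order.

44990231, 6926634, 749463

i=10: T(10,4)=118124+9·67284=723680 | T(10,5)=67284+9·22449=269325 | T(10,6)=22449+9·4536=63273 | T(10,7)=4536+9·546=9450 | T(10,8)=546+9·36=870 | T(10,9)=36+9·1=45
i=11: T(11,5)=723680+10·269325=3416930 | T(11,6)=269325+10·63273=902055 | T(11,7)=63273+10·9450=157773 | T(11,8)=9450+10·870=18150 | T(11,9)=870+10·45=1320
i=12: T(12,6)=3416930+11·902055=13339535 | T(12,7)=902055+11·157773=2637558 | T(12,8)=157773+11·18150=357423 | T(12,9)=18150+11·1320=32670
i=13: T(13,7)=13339535+12·2637558=44990231 | T(13,8)=2637558+12·357423=6926634 | T(13,9)=357423+12·32670=749463
Read c(13,7) = 44990231, c(13,8) = 6926634, c(13,9) = 749463.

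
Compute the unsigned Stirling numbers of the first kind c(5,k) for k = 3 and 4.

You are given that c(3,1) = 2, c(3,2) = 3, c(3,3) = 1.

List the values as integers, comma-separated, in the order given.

35, 10

[4] T[4,2]:3*3+2=11 · T[4,3]:3*1+3=6 · T[4,4]:3*0+1=1
[5] T[5,3]:4*6+11=35 · T[5,4]:4*1+6=10
Read c(5,3) = 35, c(5,4) = 10.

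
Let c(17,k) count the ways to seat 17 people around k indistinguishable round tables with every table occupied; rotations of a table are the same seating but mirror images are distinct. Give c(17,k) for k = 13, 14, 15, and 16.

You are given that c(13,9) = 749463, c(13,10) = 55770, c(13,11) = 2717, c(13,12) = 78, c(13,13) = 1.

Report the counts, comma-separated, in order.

8394022, 323680, 8500, 136

row 14: T[14][10]=13·55770+749463=1474473  T[14][11]=13·2717+55770=91091  T[14][12]=13·78+2717=3731  T[14][13]=13·1+78=91  T[14][14]=13·0+1=1
row 15: T[15][11]=14·91091+1474473=2749747  T[15][12]=14·3731+91091=143325  T[15][13]=14·91+3731=5005  T[15][14]=14·1+91=105  T[15][15]=14·0+1=1
row 16: T[16][12]=15·143325+2749747=4899622  T[16][13]=15·5005+143325=218400  T[16][14]=15·105+5005=6580  T[16][15]=15·1+105=120  T[16][16]=15·0+1=1
row 17: T[17][13]=16·218400+4899622=8394022  T[17][14]=16·6580+218400=323680  T[17][15]=16·120+6580=8500  T[17][16]=16·1+120=136
Read c(17,13) = 8394022, c(17,14) = 323680, c(17,15) = 8500, c(17,16) = 136.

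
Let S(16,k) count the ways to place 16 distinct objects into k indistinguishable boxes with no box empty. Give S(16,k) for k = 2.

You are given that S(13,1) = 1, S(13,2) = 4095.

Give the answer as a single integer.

32767

[14] T[14,1]:1*1+0=1 · T[14,2]:2*4095+1=8191
[15] T[15,1]:1*1+0=1 · T[15,2]:2*8191+1=16383
[16] T[16,2]:2*16383+1=32767
Read S(16,2) = 32767.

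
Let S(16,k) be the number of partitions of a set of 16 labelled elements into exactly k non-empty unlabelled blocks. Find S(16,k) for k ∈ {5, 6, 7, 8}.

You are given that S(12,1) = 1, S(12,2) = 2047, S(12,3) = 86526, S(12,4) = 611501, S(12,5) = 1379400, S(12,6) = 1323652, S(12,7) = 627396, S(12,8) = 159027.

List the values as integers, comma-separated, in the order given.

r13: T_13,2=2×2047+1=4095; T_13,3=3×86526+2047=261625; T_13,4=4×611501+86526=2532530; T_13,5=5×1379400+611501=7508501; T_13,6=6×1323652+1379400=9321312; T_13,7=7×627396+1323652=5715424; T_13,8=8×159027+627396=1899612
r14: T_14,3=3×261625+4095=788970; T_14,4=4×2532530+261625=10391745; T_14,5=5×7508501+2532530=40075035; T_14,6=6×9321312+7508501=63436373; T_14,7=7×5715424+9321312=49329280; T_14,8=8×1899612+5715424=20912320
r15: T_15,4=4×10391745+788970=42355950; T_15,5=5×40075035+10391745=210766920; T_15,6=6×63436373+40075035=420693273; T_15,7=7×49329280+63436373=408741333; T_15,8=8×20912320+49329280=216627840
r16: T_16,5=5×210766920+42355950=1096190550; T_16,6=6×420693273+210766920=2734926558; T_16,7=7×408741333+420693273=3281882604; T_16,8=8×216627840+408741333=2141764053
Read S(16,5) = 1096190550, S(16,6) = 2734926558, S(16,7) = 3281882604, S(16,8) = 2141764053.

1096190550, 2734926558, 3281882604, 2141764053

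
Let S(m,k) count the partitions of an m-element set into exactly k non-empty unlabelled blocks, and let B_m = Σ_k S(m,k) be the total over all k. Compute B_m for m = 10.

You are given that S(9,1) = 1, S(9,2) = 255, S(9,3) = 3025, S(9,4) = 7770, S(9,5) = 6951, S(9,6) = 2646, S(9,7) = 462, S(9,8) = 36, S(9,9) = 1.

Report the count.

115975

[10] T[10,1]:1*1+0=1 · T[10,2]:2*255+1=511 · T[10,3]:3*3025+255=9330 · T[10,4]:4*7770+3025=34105 · T[10,5]:5*6951+7770=42525 · T[10,6]:6*2646+6951=22827 · T[10,7]:7*462+2646=5880 · T[10,8]:8*36+462=750 · T[10,9]:9*1+36=45 · T[10,10]:10*0+1=1
B_10 = ΣS(10,k) = 1+511+9330+34105+42525+22827+5880+750+45+1 = 115975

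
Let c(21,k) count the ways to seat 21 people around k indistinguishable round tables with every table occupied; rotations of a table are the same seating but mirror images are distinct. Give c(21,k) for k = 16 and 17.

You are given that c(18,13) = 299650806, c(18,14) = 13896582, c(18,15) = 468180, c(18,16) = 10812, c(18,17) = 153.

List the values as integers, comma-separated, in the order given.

1672280820, 53327946

r19: T_19,14=18×13896582+299650806=549789282; T_19,15=18×468180+13896582=22323822; T_19,16=18×10812+468180=662796; T_19,17=18×153+10812=13566
r20: T_20,15=19×22323822+549789282=973941900; T_20,16=19×662796+22323822=34916946; T_20,17=19×13566+662796=920550
r21: T_21,16=20×34916946+973941900=1672280820; T_21,17=20×920550+34916946=53327946
Read c(21,16) = 1672280820, c(21,17) = 53327946.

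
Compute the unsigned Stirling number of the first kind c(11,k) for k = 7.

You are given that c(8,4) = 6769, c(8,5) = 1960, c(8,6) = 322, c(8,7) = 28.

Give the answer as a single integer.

157773

row 9: T[9][5]=8·1960+6769=22449  T[9][6]=8·322+1960=4536  T[9][7]=8·28+322=546
row 10: T[10][6]=9·4536+22449=63273  T[10][7]=9·546+4536=9450
row 11: T[11][7]=10·9450+63273=157773
Read c(11,7) = 157773.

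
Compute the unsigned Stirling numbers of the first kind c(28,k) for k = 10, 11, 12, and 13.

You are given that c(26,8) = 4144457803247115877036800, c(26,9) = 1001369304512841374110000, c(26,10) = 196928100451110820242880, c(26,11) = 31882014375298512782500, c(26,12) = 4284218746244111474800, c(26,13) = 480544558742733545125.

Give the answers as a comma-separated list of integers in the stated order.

195460557459107504515368560, 33819732719881270820297640, 4894196422205298253024980, 596287888163635369624650

i=27: T(27,9)=4144457803247115877036800+26·1001369304512841374110000=30180059720580991603896800 | T(27,10)=1001369304512841374110000+26·196928100451110820242880=6121499916241722700424880 | T(27,11)=196928100451110820242880+26·31882014375298512782500=1025860474208872152587880 | T(27,12)=31882014375298512782500+26·4284218746244111474800=143271701777645411127300 | T(27,13)=4284218746244111474800+26·480544558742733545125=16778377273555183648050
i=28: T(28,10)=30180059720580991603896800+27·6121499916241722700424880=195460557459107504515368560 | T(28,11)=6121499916241722700424880+27·1025860474208872152587880=33819732719881270820297640 | T(28,12)=1025860474208872152587880+27·143271701777645411127300=4894196422205298253024980 | T(28,13)=143271701777645411127300+27·16778377273555183648050=596287888163635369624650
Read c(28,10) = 195460557459107504515368560, c(28,11) = 33819732719881270820297640, c(28,12) = 4894196422205298253024980, c(28,13) = 596287888163635369624650.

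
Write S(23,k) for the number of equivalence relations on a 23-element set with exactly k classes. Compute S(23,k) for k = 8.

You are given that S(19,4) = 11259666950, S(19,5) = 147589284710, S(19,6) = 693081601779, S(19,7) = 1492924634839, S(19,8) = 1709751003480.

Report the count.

9741955019900400

row 20: T[20][5]=5·147589284710+11259666950=749206090500  T[20][6]=6·693081601779+147589284710=4306078895384  T[20][7]=7·1492924634839+693081601779=11143554045652  T[20][8]=8·1709751003480+1492924634839=15170932662679
row 21: T[21][6]=6·4306078895384+749206090500=26585679462804  T[21][7]=7·11143554045652+4306078895384=82310957214948  T[21][8]=8·15170932662679+11143554045652=132511015347084
row 22: T[22][7]=7·82310957214948+26585679462804=602762379967440  T[22][8]=8·132511015347084+82310957214948=1142399079991620
row 23: T[23][8]=8·1142399079991620+602762379967440=9741955019900400
Read S(23,8) = 9741955019900400.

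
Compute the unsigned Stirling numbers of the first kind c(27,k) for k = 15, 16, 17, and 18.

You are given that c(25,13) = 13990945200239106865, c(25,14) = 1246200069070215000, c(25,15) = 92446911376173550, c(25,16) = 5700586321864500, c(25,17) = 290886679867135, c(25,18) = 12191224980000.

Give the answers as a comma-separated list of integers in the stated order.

@26  (26,14):1246200069070215000·25+13990945200239106865→45145946926994481865, (26,15):92446911376173550·25+1246200069070215000→3557372853474553750, (26,16):5700586321864500·25+92446911376173550→234961569422786050, (26,17):290886679867135·25+5700586321864500→12972753318542875, (26,18):12191224980000·25+290886679867135→595667304367135
@27  (27,15):3557372853474553750·26+45145946926994481865→137637641117332879365, (27,16):234961569422786050·26+3557372853474553750→9666373658466991050, (27,17):12972753318542875·26+234961569422786050→572253155704900800, (27,18):595667304367135·26+12972753318542875→28460103232088385
Read c(27,15) = 137637641117332879365, c(27,16) = 9666373658466991050, c(27,17) = 572253155704900800, c(27,18) = 28460103232088385.

137637641117332879365, 9666373658466991050, 572253155704900800, 28460103232088385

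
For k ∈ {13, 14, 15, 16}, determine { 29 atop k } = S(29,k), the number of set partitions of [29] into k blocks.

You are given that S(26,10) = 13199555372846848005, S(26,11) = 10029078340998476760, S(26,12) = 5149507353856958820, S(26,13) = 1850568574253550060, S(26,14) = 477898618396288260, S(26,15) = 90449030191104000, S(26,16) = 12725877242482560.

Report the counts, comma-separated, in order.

6855064482242755179765, 2534474684137526739000, 689692892575539953400, 140694950355081071520

r27: T_27,11=11×10029078340998476760+13199555372846848005=123519417123830092365; T_27,12=12×5149507353856958820+10029078340998476760=71823166587281982600; T_27,13=13×1850568574253550060+5149507353856958820=29206898819153109600; T_27,14=14×477898618396288260+1850568574253550060=8541149231801585700; T_27,15=15×90449030191104000+477898618396288260=1834634071262848260; T_27,16=16×12725877242482560+90449030191104000=294063066070824960
r28: T_28,12=12×71823166587281982600+123519417123830092365=985397416171213883565; T_28,13=13×29206898819153109600+71823166587281982600=451512851236272407400; T_28,14=14×8541149231801585700+29206898819153109600=148782988064375309400; T_28,15=15×1834634071262848260+8541149231801585700=36060660300744309600; T_28,16=16×294063066070824960+1834634071262848260=6539643128396047620
r29: T_29,13=13×451512851236272407400+985397416171213883565=6855064482242755179765; T_29,14=14×148782988064375309400+451512851236272407400=2534474684137526739000; T_29,15=15×36060660300744309600+148782988064375309400=689692892575539953400; T_29,16=16×6539643128396047620+36060660300744309600=140694950355081071520
Read S(29,13) = 6855064482242755179765, S(29,14) = 2534474684137526739000, S(29,15) = 689692892575539953400, S(29,16) = 140694950355081071520.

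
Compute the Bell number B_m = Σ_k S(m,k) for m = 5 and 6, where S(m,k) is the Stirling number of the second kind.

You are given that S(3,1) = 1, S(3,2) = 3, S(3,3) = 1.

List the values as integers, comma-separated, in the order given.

row 4: T[4][1]=1·1+0=1  T[4][2]=2·3+1=7  T[4][3]=3·1+3=6  T[4][4]=4·0+1=1
row 5: T[5][1]=1·1+0=1  T[5][2]=2·7+1=15  T[5][3]=3·6+7=25  T[5][4]=4·1+6=10  T[5][5]=5·0+1=1
row 6: T[6][1]=1·1+0=1  T[6][2]=2·15+1=31  T[6][3]=3·25+15=90  T[6][4]=4·10+25=65  T[6][5]=5·1+10=15  T[6][6]=6·0+1=1
B_5 = ΣS(5,k) = 1+15+25+10+1 = 52
B_6 = ΣS(6,k) = 1+31+90+65+15+1 = 203

52, 203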